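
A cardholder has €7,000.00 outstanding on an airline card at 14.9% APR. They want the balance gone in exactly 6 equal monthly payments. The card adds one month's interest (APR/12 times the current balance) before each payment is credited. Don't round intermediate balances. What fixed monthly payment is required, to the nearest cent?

Monthly rate r = 14.9%/12 = 1.24167% = 0.0124167.
Level-payment amortization: P = B₀·r / (1 − (1+r)^(−n)) = 7000.00·0.0124167 / (1 − 1.01242^(−6)).
Denominator 1 − (1+r)^(−6) = 0.071366634.
P = 86.9167 / 0.071366634 ≈ 1217.89.

€1,217.89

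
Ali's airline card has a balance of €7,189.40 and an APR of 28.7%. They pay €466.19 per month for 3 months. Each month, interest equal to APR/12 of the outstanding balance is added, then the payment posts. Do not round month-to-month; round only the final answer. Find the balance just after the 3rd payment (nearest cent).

Monthly rate r = 28.7%/12 = 2.39167% = 0.0239167.
Each month: B ← B·(1+r) − €466.19.
Month 1: interest €171.95; balance after payment €6,895.16.
Month 2: interest €164.91; balance after payment €6,593.88.
Month 3: interest €157.70; balance after payment €6,285.39.

€6,285.39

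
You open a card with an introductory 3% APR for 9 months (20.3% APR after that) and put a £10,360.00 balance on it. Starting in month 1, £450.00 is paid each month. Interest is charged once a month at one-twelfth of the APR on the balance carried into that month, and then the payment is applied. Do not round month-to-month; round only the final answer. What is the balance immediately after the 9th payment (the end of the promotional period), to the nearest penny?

£6,504.71

Promo months 1–9 at r₀ = 3%/12 = 0.0025; months 10+ at r₁ = 20.3%/12 = 0.0169167.
After month 9: iterate B ← B·(1+r₀) − £450.00 for 9 months → £6,504.71.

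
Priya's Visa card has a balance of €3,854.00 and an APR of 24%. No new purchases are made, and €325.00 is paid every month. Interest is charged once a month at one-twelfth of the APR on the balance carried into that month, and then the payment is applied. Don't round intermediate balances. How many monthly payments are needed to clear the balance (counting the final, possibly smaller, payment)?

14 payments

Monthly rate r = 24%/12 = 2% = 0.02.
Recurrence: B ← B·(1+r) − €325.00.
Month 1: interest €77.08; balance after payment €3,606.08.
Month 2: interest €72.12; balance after payment €3,353.20.
Closed form: n = −ln(1 − rB₀/P)/ln(1+r) = −ln(0.76283)/ln(1.02) ≈ 13.671, so the balance reaches zero during payment 14.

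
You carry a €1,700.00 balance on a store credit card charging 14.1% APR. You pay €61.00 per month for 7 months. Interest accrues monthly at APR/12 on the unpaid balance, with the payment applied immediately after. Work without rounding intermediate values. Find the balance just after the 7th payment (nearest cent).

Monthly rate r = 14.1%/12 = 1.175% = 0.01175.
Each month: B ← B·(1+r) − €61.00.
Month 1: interest €19.98; balance after payment €1,658.97.
Month 2: interest €19.49; balance after payment €1,617.47.
Month 3: interest €19.01; balance after payment €1,575.47.
Month 4: interest €18.51; balance after payment €1,532.99.
Month 5: interest €18.01; balance after payment €1,490.00.
Month 6: interest €17.51; balance after payment €1,446.51.
Month 7: interest €17.00; balance after payment €1,402.50.

€1,402.50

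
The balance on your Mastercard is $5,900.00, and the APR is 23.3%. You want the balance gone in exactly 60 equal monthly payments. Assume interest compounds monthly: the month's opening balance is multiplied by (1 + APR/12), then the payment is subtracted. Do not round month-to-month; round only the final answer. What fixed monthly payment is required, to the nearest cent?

$167.34

Monthly rate r = 23.3%/12 = 1.94167% = 0.0194167.
Level-payment amortization: P = B₀·r / (1 − (1+r)^(−n)) = 5900.00·0.0194167 / (1 − 1.01942^(−60)).
Denominator 1 − (1+r)^(−60) = 0.684574922.
P = 114.558 / 0.684574922 ≈ 167.34.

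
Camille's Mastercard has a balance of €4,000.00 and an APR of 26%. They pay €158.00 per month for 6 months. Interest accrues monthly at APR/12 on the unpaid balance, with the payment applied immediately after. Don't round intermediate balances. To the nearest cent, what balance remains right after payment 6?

Monthly rate r = 26%/12 = 2.16667% = 0.0216667.
Each month: B ← B·(1+r) − €158.00.
Month 1: interest €86.67; balance after payment €3,928.67.
Month 2: interest €85.12; balance after payment €3,855.79.
Month 3: interest €83.54; balance after payment €3,781.33.
Month 4: interest €81.93; balance after payment €3,705.26.
Month 5: interest €80.28; balance after payment €3,627.54.
Month 6: interest €78.60; balance after payment €3,548.14.

€3,548.14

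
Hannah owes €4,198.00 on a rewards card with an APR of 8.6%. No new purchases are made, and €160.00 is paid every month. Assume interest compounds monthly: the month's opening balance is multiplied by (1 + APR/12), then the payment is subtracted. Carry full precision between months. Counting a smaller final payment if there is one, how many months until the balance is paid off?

30 months

Monthly rate r = 8.6%/12 = 0.716667% = 0.00716667.
Recurrence: B ← B·(1+r) − €160.00.
Month 1: interest €30.09; balance after payment €4,068.09.
Month 2: interest €29.15; balance after payment €3,937.24.
Closed form: n = −ln(1 − rB₀/P)/ln(1+r) = −ln(0.81196)/ln(1.00717) ≈ 29.169, so the balance reaches zero during payment 30.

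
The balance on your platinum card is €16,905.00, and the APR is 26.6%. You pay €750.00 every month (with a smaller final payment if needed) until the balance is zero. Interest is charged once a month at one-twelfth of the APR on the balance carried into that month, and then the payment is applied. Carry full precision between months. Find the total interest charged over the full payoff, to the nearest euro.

€6,783

Monthly rate r = 26.6%/12 = 2.21667% = 0.0221667.
Payoff takes n = ⌈−ln(1 − rB₀/P)/ln(1+r)⌉ = ⌈31.582⌉ = 32 payments; the last is €438.48.
Total paid = 31·€750.00 + €438.48 = €23,688.48.
Total interest = total paid − principal = €23,688.48 − €16,905.00 = €6,783.48.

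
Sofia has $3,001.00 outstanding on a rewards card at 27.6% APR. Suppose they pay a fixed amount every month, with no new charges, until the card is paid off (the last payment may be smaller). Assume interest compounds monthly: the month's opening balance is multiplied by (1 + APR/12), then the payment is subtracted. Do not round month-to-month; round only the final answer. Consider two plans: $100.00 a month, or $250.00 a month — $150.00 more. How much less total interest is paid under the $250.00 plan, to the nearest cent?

Monthly rate r = 27.6%/12 = 2.3% = 0.023.
At $100.00/mo: n = ⌈−ln(1 − rB₀/P)/ln(1+r)⌉ = 52 payments (last $53.98); total interest = total paid − $3,001.00 = $2,152.98.
At $250.00/mo: 15 payments (last $52.56); total interest $551.56.
Interest saved = $2,152.98 − $551.56 = $1,601.42.

$1,601.42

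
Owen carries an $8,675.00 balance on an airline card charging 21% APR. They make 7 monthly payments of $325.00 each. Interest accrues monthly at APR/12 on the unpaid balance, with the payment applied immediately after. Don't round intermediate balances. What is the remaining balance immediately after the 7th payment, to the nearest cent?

Monthly rate r = 21%/12 = 1.75% = 0.0175.
Each month: B ← B·(1+r) − $325.00.
Month 1: interest $151.81; balance after payment $8,501.81.
Month 2: interest $148.78; balance after payment $8,325.59.
Month 3: interest $145.70; balance after payment $8,146.29.
Month 4: interest $142.56; balance after payment $7,963.85.
Month 5: interest $139.37; balance after payment $7,778.22.
Month 6: interest $136.12; balance after payment $7,589.34.
Month 7: interest $132.81; balance after payment $7,397.15.

$7,397.15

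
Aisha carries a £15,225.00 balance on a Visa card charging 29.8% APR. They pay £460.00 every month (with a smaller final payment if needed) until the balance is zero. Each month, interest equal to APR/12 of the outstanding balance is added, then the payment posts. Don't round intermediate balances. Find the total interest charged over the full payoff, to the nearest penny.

£17,135.21

Monthly rate r = 29.8%/12 = 2.48333% = 0.0248333.
Payoff takes n = ⌈−ln(1 − rB₀/P)/ln(1+r)⌉ = ⌈70.345⌉ = 71 payments; the last is £160.21.
Total paid = 70·£460.00 + £160.21 = £32,360.21.
Total interest = total paid − principal = £32,360.21 − £15,225.00 = £17,135.21.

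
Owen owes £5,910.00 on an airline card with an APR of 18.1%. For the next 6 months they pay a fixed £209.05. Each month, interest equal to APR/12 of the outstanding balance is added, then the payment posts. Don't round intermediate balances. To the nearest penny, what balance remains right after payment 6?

£5,162.87

Monthly rate r = 18.1%/12 = 1.50833% = 0.0150833.
Each month: B ← B·(1+r) − £209.05.
Month 1: interest £89.14; balance after payment £5,790.09.
Month 2: interest £87.33; balance after payment £5,668.38.
Month 3: interest £85.50; balance after payment £5,544.82.
Month 4: interest £83.63; balance after payment £5,419.41.
Month 5: interest £81.74; balance after payment £5,292.10.
Month 6: interest £79.82; balance after payment £5,162.87.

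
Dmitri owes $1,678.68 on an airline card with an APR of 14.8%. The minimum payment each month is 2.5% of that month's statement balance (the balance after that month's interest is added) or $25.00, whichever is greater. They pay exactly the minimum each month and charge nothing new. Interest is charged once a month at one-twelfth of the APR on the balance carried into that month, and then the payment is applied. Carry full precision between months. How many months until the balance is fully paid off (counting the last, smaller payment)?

96 months

Monthly rate r = 14.8%/12 = 1.23333% = 0.0123333.
While 2.5% of the post-interest balance exceeds $25.00, each month B ← (B·(1+r))·(1 − 0.025), i.e. B shrinks by the factor (1+r)·0.975 = 0.98702.
This holds for months 1–41. Entering month 42 the balance is $982.70; 2.5% of the post-interest balance is now below $25.00, so the flat $25.00 minimum applies from here.
From month 42 a fixed $25.00 at rate r clears $982.70 in 55 more payments. Total: 41 + 55 = 96 months.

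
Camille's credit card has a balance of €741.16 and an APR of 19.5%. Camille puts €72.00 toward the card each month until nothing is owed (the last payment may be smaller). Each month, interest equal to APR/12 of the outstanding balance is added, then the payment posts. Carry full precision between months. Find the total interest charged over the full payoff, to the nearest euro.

€77

Monthly rate r = 19.5%/12 = 1.625% = 0.01625.
Payoff takes n = ⌈−ln(1 − rB₀/P)/ln(1+r)⌉ = ⌈11.356⌉ = 12 payments; the last is €25.77.
Total paid = 11·€72.00 + €25.77 = €817.77.
Total interest = total paid − principal = €817.77 − €741.16 = €76.61.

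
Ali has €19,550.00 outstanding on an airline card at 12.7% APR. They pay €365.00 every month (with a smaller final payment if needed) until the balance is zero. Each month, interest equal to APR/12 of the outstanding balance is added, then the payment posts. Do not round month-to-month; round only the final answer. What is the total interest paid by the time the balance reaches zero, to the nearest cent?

€9,459.04

Monthly rate r = 12.7%/12 = 1.05833% = 0.0105833.
Payoff takes n = ⌈−ln(1 − rB₀/P)/ln(1+r)⌉ = ⌈79.476⌉ = 80 payments; the last is €174.04.
Total paid = 79·€365.00 + €174.04 = €29,009.04.
Total interest = total paid − principal = €29,009.04 − €19,550.00 = €9,459.04.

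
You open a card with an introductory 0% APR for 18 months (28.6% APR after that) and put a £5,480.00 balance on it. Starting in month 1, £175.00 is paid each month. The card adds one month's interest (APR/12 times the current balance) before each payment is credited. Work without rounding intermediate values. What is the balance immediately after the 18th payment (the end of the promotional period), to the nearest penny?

£2,330.00

Promo months 1–18 at r₀ = 0%/12 = 0; months 19+ at r₁ = 28.6%/12 = 0.0238333.
After month 18 (no interest yet): B = £5,480.00 − 18·£175.00 = £2,330.00.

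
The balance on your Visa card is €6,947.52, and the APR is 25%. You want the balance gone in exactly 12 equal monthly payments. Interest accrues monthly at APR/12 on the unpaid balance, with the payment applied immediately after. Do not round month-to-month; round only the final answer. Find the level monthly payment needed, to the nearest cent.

€660.32

Monthly rate r = 25%/12 = 2.08333% = 0.0208333.
Level-payment amortization: P = B₀·r / (1 − (1+r)^(−n)) = 6947.52·0.0208333 / (1 − 1.02083^(−12)).
Denominator 1 − (1+r)^(−12) = 0.219196254.
P = 144.74 / 0.219196254 ≈ 660.32.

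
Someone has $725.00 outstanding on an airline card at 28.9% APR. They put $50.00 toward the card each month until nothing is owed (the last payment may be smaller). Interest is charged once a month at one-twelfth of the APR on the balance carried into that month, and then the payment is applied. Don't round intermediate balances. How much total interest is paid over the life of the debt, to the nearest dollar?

Monthly rate r = 28.9%/12 = 2.40833% = 0.0240833.
Payoff takes n = ⌈−ln(1 − rB₀/P)/ln(1+r)⌉ = ⌈18.051⌉ = 19 payments; the last is $2.56.
Total paid = 18·$50.00 + $2.56 = $902.56.
Total interest = total paid − principal = $902.56 − $725.00 = $177.56.

$178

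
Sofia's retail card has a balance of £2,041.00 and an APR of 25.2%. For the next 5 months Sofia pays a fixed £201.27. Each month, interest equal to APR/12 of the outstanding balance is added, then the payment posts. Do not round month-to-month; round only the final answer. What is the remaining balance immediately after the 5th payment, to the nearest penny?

Monthly rate r = 25.2%/12 = 2.1% = 0.021.
Each month: B ← B·(1+r) − £201.27.
Month 1: interest £42.86; balance after payment £1,882.59.
Month 2: interest £39.53; balance after payment £1,720.86.
Month 3: interest £36.14; balance after payment £1,555.72.
Month 4: interest £32.67; balance after payment £1,387.12.
Month 5: interest £29.13; balance after payment £1,214.98.

£1,214.98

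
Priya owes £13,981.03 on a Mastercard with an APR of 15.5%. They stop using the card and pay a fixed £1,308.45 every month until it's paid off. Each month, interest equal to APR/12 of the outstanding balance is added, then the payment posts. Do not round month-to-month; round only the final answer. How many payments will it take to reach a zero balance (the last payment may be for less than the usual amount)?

Monthly rate r = 15.5%/12 = 1.29167% = 0.0129167.
Recurrence: B ← B·(1+r) − £1,308.45.
Month 1: interest £180.59; balance after payment £12,853.17.
Month 2: interest £166.02; balance after payment £11,710.74.
Closed form: n = −ln(1 − rB₀/P)/ln(1+r) = −ln(0.86198)/ln(1.01292) ≈ 11.572, so the balance reaches zero during payment 12.

12 months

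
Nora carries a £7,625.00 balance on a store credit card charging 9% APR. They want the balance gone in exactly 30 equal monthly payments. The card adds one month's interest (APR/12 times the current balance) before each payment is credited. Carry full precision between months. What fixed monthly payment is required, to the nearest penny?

£284.78

Monthly rate r = 9%/12 = 0.75% = 0.0075.
Level-payment amortization: P = B₀·r / (1 − (1+r)^(−n)) = 7625.00·0.0075 / (1 − 1.0075^(−30)).
Denominator 1 − (1+r)^(−30) = 0.200813102.
P = 57.1875 / 0.200813102 ≈ 284.78.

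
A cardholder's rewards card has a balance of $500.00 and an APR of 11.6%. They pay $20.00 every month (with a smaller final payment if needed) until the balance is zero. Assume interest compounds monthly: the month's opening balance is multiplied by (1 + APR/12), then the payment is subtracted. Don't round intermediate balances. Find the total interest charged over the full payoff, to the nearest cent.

$75.12

Monthly rate r = 11.6%/12 = 0.966667% = 0.00966667.
Payoff takes n = ⌈−ln(1 − rB₀/P)/ln(1+r)⌉ = ⌈28.755⌉ = 29 payments; the last is $15.12.
Total paid = 28·$20.00 + $15.12 = $575.12.
Total interest = total paid − principal = $575.12 − $500.00 = $75.12.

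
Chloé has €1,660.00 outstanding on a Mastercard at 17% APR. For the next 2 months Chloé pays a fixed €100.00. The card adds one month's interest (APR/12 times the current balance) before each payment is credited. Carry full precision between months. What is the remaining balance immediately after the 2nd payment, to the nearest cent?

€1,505.95

Monthly rate r = 17%/12 = 1.41667% = 0.0141667.
Each month: B ← B·(1+r) − €100.00.
Month 1: interest €23.52; balance after payment €1,583.52.
Month 2: interest €22.43; balance after payment €1,505.95.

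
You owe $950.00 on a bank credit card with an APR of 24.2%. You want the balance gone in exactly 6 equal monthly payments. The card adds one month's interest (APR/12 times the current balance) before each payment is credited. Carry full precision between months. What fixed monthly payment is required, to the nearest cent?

Monthly rate r = 24.2%/12 = 2.01667% = 0.0201667.
Level-payment amortization: P = B₀·r / (1 − (1+r)^(−n)) = 950.00·0.0201667 / (1 − 1.02017^(−6)).
Denominator 1 − (1+r)^(−6) = 0.11289868.
P = 19.1583 / 0.11289868 ≈ 169.69.

$169.69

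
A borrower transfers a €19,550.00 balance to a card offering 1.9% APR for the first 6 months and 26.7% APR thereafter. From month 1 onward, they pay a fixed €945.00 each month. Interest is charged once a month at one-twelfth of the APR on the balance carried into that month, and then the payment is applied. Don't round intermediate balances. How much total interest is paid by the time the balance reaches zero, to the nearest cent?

€3,362.14

Promo months 1–6 at r₀ = 1.9%/12 = 0.00158333; months 7+ at r₁ = 26.7%/12 = 0.02225.
After month 6: iterate B ← B·(1+r₀) − €945.00 for 6 months → €14,043.97.
Then at r₁ with €945.00/mo: n₂ = −ln(1 − r₁·B/P)/ln(1+r₁) ≈ 18.24 → 19 more payments.
Total paid = 24·€945.00 + €232.14 = €22,912.14; interest = €22,912.14 − €19,550.00 = €3,362.14.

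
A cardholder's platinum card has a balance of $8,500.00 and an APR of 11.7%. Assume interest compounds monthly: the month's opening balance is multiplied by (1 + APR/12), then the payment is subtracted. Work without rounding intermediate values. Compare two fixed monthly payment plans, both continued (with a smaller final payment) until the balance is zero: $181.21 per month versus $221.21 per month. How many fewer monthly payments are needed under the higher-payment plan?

15 fewer payments

Monthly rate r = 11.7%/12 = 0.975% = 0.00975.
At $181.21/mo: n = ⌈−ln(1 − rB₀/P)/ln(1+r)⌉ = 64 payments (last $0.03); total interest = total paid − $8,500.00 = $2,916.26.
At $221.21/mo: 49 payments (last $84.63); total interest $2,202.71.
Payments saved = 64 − 49 = 15.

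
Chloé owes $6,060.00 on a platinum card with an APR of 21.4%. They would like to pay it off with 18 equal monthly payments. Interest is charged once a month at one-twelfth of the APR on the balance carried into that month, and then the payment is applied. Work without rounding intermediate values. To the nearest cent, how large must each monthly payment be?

$396.56

Monthly rate r = 21.4%/12 = 1.78333% = 0.0178333.
Level-payment amortization: P = B₀·r / (1 − (1+r)^(−n)) = 6060.00·0.0178333 / (1 − 1.01783^(−18)).
Denominator 1 − (1+r)^(−18) = 0.272521861.
P = 108.07 / 0.272521861 ≈ 396.56.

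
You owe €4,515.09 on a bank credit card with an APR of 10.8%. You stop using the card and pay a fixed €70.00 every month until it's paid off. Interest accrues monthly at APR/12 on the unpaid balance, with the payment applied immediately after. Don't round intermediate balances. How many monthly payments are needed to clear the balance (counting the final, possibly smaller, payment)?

Monthly rate r = 10.8%/12 = 0.9% = 0.009.
Recurrence: B ← B·(1+r) − €70.00.
Month 1: interest €40.64; balance after payment €4,485.73.
Month 2: interest €40.37; balance after payment €4,456.10.
Closed form: n = −ln(1 − rB₀/P)/ln(1+r) = −ln(0.41949)/ln(1.009) ≈ 96.958, so the balance reaches zero during payment 97.

97 months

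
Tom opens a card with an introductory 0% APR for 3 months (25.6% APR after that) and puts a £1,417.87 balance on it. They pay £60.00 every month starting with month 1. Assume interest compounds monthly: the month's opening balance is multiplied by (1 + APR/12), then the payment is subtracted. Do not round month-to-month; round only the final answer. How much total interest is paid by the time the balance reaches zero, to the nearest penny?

Promo months 1–3 at r₀ = 0%/12 = 0; months 4+ at r₁ = 25.6%/12 = 0.0213333.
After month 3 (no interest yet): B = £1,417.87 − 3·£60.00 = £1,237.87.
Then at r₁ with £60.00/mo: n₂ = −ln(1 − r₁·B/P)/ln(1+r₁) ≈ 27.48 → 28 more payments.
Total paid = 30·£60.00 + £28.90 = £1,828.90; interest = £1,828.90 − £1,417.87 = £411.03.

£411.03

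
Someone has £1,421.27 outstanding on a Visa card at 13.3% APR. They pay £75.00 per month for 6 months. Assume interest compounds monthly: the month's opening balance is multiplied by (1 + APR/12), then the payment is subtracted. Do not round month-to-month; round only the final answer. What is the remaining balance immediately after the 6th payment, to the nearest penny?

£1,055.79

Monthly rate r = 13.3%/12 = 1.10833% = 0.0110833.
Each month: B ← B·(1+r) − £75.00.
Month 1: interest £15.75; balance after payment £1,362.02.
Month 2: interest £15.10; balance after payment £1,302.12.
Month 3: interest £14.43; balance after payment £1,241.55.
Month 4: interest £13.76; balance after payment £1,180.31.
Month 5: interest £13.08; balance after payment £1,118.39.
Month 6: interest £12.40; balance after payment £1,055.79.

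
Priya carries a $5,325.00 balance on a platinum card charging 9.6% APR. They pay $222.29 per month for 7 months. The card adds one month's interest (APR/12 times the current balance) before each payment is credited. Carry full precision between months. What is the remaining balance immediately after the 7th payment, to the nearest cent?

Monthly rate r = 9.6%/12 = 0.8% = 0.008.
Each month: B ← B·(1+r) − $222.29.
Month 1: interest $42.60; balance after payment $5,145.31.
Month 2: interest $41.16; balance after payment $4,964.18.
Month 3: interest $39.71; balance after payment $4,781.61.
Month 4: interest $38.25; balance after payment $4,597.57.
Month 5: interest $36.78; balance after payment $4,412.06.
Month 6: interest $35.30; balance after payment $4,225.07.
Month 7: interest $33.80; balance after payment $4,036.58.

$4,036.58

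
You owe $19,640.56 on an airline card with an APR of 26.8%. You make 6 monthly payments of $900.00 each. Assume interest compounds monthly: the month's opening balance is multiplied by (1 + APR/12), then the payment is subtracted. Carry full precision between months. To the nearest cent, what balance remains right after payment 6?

$16,713.16

Monthly rate r = 26.8%/12 = 2.23333% = 0.0223333.
Each month: B ← B·(1+r) − $900.00.
Month 1: interest $438.64; balance after payment $19,179.20.
Month 2: interest $428.34; balance after payment $18,707.53.
Month 3: interest $417.80; balance after payment $18,225.34.
Month 4: interest $407.03; balance after payment $17,732.37.
Month 5: interest $396.02; balance after payment $17,228.39.
Month 6: interest $384.77; balance after payment $16,713.16.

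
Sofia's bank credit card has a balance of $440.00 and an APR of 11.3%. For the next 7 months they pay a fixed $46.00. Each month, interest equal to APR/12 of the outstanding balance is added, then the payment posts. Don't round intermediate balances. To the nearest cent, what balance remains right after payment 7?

$138.60

Monthly rate r = 11.3%/12 = 0.941667% = 0.00941667.
Each month: B ← B·(1+r) − $46.00.
Month 1: interest $4.14; balance after payment $398.14.
Month 2: interest $3.75; balance after payment $355.89.
Month 3: interest $3.35; balance after payment $313.24.
Month 4: interest $2.95; balance after payment $270.19.
Month 5: interest $2.54; balance after payment $226.74.
Month 6: interest $2.14; balance after payment $182.87.
Month 7: interest $1.72; balance after payment $138.60.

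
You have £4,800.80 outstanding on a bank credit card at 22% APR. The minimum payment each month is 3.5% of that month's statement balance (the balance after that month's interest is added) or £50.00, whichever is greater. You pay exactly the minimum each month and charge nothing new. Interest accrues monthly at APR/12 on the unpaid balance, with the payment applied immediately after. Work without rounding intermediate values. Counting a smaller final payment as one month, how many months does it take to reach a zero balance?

111 months

Monthly rate r = 22%/12 = 1.83333% = 0.0183333.
While 3.5% of the post-interest balance exceeds £50.00, each month B ← (B·(1+r))·(1 − 0.035), i.e. B shrinks by the factor (1+r)·0.965 = 0.98269.
This holds for months 1–71. Entering month 72 the balance is £1,389.76; 3.5% of the post-interest balance is now below £50.00, so the flat £50.00 minimum applies from here.
From month 72 a fixed £50.00 at rate r clears £1,389.76 in 40 more payments. Total: 71 + 40 = 111 months.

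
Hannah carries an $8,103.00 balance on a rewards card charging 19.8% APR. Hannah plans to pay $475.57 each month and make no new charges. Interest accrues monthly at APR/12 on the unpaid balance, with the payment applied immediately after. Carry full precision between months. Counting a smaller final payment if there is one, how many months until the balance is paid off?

Monthly rate r = 19.8%/12 = 1.65% = 0.0165.
Recurrence: B ← B·(1+r) − $475.57.
Month 1: interest $133.70; balance after payment $7,761.13.
Month 2: interest $128.06; balance after payment $7,413.62.
Closed form: n = −ln(1 − rB₀/P)/ln(1+r) = −ln(0.71886)/ln(1.0165) ≈ 20.170, so the balance reaches zero during payment 21.

21 months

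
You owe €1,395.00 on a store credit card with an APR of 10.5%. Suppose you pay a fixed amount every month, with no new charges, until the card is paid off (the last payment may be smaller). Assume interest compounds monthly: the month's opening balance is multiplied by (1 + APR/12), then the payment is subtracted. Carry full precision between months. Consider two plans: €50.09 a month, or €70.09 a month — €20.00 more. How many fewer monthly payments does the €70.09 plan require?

11 fewer payments

Monthly rate r = 10.5%/12 = 0.875% = 0.00875.
At €50.09/mo: n = ⌈−ln(1 − rB₀/P)/ln(1+r)⌉ = 33 payments (last €2.98); total interest = total paid − €1,395.00 = €210.86.
At €70.09/mo: 22 payments (last €67.53); total interest €144.42.
Payments saved = 33 − 22 = 11.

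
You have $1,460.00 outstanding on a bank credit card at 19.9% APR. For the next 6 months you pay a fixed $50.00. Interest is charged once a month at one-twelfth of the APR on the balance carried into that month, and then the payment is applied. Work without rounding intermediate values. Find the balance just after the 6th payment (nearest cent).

$1,298.71

Monthly rate r = 19.9%/12 = 1.65833% = 0.0165833.
Each month: B ← B·(1+r) − $50.00.
Month 1: interest $24.21; balance after payment $1,434.21.
Month 2: interest $23.78; balance after payment $1,408.00.
Month 3: interest $23.35; balance after payment $1,381.34.
Month 4: interest $22.91; balance after payment $1,354.25.
Month 5: interest $22.46; balance after payment $1,326.71.
Month 6: interest $22.00; balance after payment $1,298.71.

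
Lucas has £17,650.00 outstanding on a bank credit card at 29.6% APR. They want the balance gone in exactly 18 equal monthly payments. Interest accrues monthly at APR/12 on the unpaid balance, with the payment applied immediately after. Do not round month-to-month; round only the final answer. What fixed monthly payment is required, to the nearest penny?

Monthly rate r = 29.6%/12 = 2.46667% = 0.0246667.
Level-payment amortization: P = B₀·r / (1 − (1+r)^(−n)) = 17650.00·0.0246667 / (1 − 1.02467^(−18)).
Denominator 1 − (1+r)^(−18) = 0.355069304.
P = 435.367 / 0.355069304 ≈ 1226.15.

£1,226.15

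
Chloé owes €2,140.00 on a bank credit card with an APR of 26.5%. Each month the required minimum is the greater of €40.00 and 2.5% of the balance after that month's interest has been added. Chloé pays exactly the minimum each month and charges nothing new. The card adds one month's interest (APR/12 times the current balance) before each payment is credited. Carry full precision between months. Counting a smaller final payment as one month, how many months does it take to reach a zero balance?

Monthly rate r = 26.5%/12 = 2.20833% = 0.0220833.
While 2.5% of the post-interest balance exceeds €40.00, each month B ← (B·(1+r))·(1 − 0.025), i.e. B shrinks by the factor (1+r)·0.975 = 0.99653.
This holds for months 1–90. Entering month 91 the balance is €1,565.30; 2.5% of the post-interest balance is now below €40.00, so the flat €40.00 minimum applies from here.
From month 91 a fixed €40.00 at rate r clears €1,565.30 in 92 more payments. Total: 90 + 92 = 182 months.

182 months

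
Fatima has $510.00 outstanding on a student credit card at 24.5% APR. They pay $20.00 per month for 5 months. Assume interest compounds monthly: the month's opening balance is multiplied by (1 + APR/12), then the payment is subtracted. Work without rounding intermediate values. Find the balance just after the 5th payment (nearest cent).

$460.06

Monthly rate r = 24.5%/12 = 2.04167% = 0.0204167.
Each month: B ← B·(1+r) − $20.00.
Month 1: interest $10.41; balance after payment $500.41.
Month 2: interest $10.22; balance after payment $490.63.
Month 3: interest $10.02; balance after payment $480.65.
Month 4: interest $9.81; balance after payment $470.46.
Month 5: interest $9.61; balance after payment $460.06.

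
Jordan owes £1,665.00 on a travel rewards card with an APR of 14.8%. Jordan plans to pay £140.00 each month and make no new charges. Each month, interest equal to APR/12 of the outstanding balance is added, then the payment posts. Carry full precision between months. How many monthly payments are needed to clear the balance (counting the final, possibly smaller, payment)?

Monthly rate r = 14.8%/12 = 1.23333% = 0.0123333.
Recurrence: B ← B·(1+r) − £140.00.
Month 1: interest £20.54; balance after payment £1,545.54.
Month 2: interest £19.06; balance after payment £1,424.60.
Closed form: n = −ln(1 − rB₀/P)/ln(1+r) = −ln(0.85332)/ln(1.01233) ≈ 12.940, so the balance reaches zero during payment 13.

13 payments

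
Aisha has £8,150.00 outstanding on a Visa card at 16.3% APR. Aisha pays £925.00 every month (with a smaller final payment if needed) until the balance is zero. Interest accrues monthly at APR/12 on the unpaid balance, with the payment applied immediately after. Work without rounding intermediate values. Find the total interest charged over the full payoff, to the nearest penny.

Monthly rate r = 16.3%/12 = 1.35833% = 0.0135833.
Payoff takes n = ⌈−ln(1 − rB₀/P)/ln(1+r)⌉ = ⌈9.448⌉ = 10 payments; the last is £415.84.
Total paid = 9·£925.00 + £415.84 = £8,740.84.
Total interest = total paid − principal = £8,740.84 − £8,150.00 = £590.84.

£590.84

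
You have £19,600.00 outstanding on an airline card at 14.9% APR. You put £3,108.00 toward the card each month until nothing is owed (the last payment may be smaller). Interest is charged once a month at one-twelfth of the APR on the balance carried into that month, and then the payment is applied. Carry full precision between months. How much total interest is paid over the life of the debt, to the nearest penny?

Monthly rate r = 14.9%/12 = 1.24167% = 0.0124167.
Payoff takes n = ⌈−ln(1 − rB₀/P)/ln(1+r)⌉ = ⌈6.608⌉ = 7 payments; the last is £1,892.96.
Total paid = 6·£3,108.00 + £1,892.96 = £20,540.96.
Total interest = total paid − principal = £20,540.96 − £19,600.00 = £940.96.

£940.96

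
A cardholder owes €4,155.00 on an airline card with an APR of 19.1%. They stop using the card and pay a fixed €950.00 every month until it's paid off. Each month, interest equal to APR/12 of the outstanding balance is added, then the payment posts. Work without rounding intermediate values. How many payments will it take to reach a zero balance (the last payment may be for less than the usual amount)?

5 payments

Monthly rate r = 19.1%/12 = 1.59167% = 0.0159167.
Recurrence: B ← B·(1+r) − €950.00.
Month 1: interest €66.13; balance after payment €3,271.13.
Month 2: interest €52.07; balance after payment €2,373.20.
Month 3: interest €37.77; balance after payment €1,460.97.
Month 4: interest €23.25; balance after payment €534.23.
Month 5: interest €8.50; balance after payment €0.00.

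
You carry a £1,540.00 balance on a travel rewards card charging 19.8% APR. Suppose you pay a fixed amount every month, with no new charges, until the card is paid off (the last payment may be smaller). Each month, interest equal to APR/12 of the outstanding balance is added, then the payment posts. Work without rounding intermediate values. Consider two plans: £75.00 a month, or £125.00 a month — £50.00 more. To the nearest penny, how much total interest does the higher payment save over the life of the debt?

Monthly rate r = 19.8%/12 = 1.65% = 0.0165.
At £75.00/mo: n = ⌈−ln(1 − rB₀/P)/ln(1+r)⌉ = 26 payments (last £21.04); total interest = total paid − £1,540.00 = £356.04.
At £125.00/mo: 14 payments (last £110.87); total interest £195.87.
Interest saved = £356.04 − £195.87 = £160.17.

£160.17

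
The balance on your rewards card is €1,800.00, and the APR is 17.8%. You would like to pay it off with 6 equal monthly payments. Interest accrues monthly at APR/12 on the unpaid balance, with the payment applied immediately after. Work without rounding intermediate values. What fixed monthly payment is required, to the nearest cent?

Monthly rate r = 17.8%/12 = 1.48333% = 0.0148333.
Level-payment amortization: P = B₀·r / (1 − (1+r)^(−n)) = 1800.00·0.0148333 / (1 − 1.01483^(−6)).
Denominator 1 − (1+r)^(−6) = 0.0845562626.
P = 26.7 / 0.0845562626 ≈ 315.77.

€315.77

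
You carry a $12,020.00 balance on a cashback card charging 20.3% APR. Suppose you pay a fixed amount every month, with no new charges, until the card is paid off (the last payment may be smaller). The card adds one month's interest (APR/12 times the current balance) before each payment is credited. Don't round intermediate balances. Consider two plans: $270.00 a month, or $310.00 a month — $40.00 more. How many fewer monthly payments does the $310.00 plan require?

20 fewer payments

Monthly rate r = 20.3%/12 = 1.69167% = 0.0169167.
At $270.00/mo: n = ⌈−ln(1 − rB₀/P)/ln(1+r)⌉ = 84 payments (last $104.39); total interest = total paid − $12,020.00 = $10,494.39.
At $310.00/mo: 64 payments (last $186.80); total interest $7,696.80.
Payments saved = 84 − 64 = 20.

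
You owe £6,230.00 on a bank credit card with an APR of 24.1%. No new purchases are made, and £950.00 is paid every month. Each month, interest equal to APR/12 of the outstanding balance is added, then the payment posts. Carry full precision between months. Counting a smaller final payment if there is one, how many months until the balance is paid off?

Monthly rate r = 24.1%/12 = 2.00833% = 0.0200833.
Recurrence: B ← B·(1+r) − £950.00.
Month 1: interest £125.12; balance after payment £5,405.12.
Month 2: interest £108.55; balance after payment £4,563.67.
Closed form: n = −ln(1 − rB₀/P)/ln(1+r) = −ln(0.8683)/ln(1.02008) ≈ 7.102, so the balance reaches zero during payment 8.

8 months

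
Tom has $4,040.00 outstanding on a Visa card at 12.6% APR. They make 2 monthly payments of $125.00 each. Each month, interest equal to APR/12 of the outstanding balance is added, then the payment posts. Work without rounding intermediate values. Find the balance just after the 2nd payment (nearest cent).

$3,873.97

Monthly rate r = 12.6%/12 = 1.05% = 0.0105.
Each month: B ← B·(1+r) − $125.00.
Month 1: interest $42.42; balance after payment $3,957.42.
Month 2: interest $41.55; balance after payment $3,873.97.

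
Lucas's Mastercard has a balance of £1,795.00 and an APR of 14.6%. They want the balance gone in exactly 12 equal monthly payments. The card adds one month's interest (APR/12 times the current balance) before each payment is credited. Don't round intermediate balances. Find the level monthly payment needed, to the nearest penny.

£161.68

Monthly rate r = 14.6%/12 = 1.21667% = 0.0121667.
Level-payment amortization: P = B₀·r / (1 − (1+r)^(−n)) = 1795.00·0.0121667 / (1 − 1.01217^(−12)).
Denominator 1 − (1+r)^(−12) = 0.135080614.
P = 21.8392 / 0.135080614 ≈ 161.68.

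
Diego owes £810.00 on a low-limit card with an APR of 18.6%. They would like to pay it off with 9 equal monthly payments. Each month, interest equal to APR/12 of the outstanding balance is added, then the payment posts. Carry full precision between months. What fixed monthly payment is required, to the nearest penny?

Monthly rate r = 18.6%/12 = 1.55% = 0.0155.
Level-payment amortization: P = B₀·r / (1 − (1+r)^(−n)) = 810.00·0.0155 / (1 − 1.0155^(−9)).
Denominator 1 − (1+r)^(−9) = 0.129275729.
P = 12.555 / 0.129275729 ≈ 97.12.

£97.12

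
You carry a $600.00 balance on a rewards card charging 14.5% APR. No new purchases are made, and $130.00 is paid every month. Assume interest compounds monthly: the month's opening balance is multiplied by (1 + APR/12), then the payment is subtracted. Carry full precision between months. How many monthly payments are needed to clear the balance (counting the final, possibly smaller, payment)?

5 payments

Monthly rate r = 14.5%/12 = 1.20833% = 0.0120833.
Recurrence: B ← B·(1+r) − $130.00.
Month 1: interest $7.25; balance after payment $477.25.
Month 2: interest $5.77; balance after payment $353.02.
Month 3: interest $4.27; balance after payment $227.28.
Month 4: interest $2.75; balance after payment $100.03.
Month 5: interest $1.21; balance after payment $0.00.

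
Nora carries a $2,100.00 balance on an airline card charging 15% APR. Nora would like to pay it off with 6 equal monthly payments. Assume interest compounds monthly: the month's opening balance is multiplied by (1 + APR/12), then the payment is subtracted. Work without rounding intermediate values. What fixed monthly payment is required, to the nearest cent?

Monthly rate r = 15%/12 = 1.25% = 0.0125.
Level-payment amortization: P = B₀·r / (1 − (1+r)^(−n)) = 2100.00·0.0125 / (1 − 1.0125^(−6)).
Denominator 1 − (1+r)^(−6) = 0.071825124.
P = 26.25 / 0.071825124 ≈ 365.47.

$365.47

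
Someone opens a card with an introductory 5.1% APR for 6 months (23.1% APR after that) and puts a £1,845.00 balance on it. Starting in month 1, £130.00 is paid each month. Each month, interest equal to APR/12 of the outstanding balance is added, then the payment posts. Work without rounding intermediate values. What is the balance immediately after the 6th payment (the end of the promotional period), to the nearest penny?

Promo months 1–6 at r₀ = 5.1%/12 = 0.00425; months 7+ at r₁ = 23.1%/12 = 0.01925.
After month 6: iterate B ← B·(1+r₀) − £130.00 for 6 months → £1,104.22.

£1,104.22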